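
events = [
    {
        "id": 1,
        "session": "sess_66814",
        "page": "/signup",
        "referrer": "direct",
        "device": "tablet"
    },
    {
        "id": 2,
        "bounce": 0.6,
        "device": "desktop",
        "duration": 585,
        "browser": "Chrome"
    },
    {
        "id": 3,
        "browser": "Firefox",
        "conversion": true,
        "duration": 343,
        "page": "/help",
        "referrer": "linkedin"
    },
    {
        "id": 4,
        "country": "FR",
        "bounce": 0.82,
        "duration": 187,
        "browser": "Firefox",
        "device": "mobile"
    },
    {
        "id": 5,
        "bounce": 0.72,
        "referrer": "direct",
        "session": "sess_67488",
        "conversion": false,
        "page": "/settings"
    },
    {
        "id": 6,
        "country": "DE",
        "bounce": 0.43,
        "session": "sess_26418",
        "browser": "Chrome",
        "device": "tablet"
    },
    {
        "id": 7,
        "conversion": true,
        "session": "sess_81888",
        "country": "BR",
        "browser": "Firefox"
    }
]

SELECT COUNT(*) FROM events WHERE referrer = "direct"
2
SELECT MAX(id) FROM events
7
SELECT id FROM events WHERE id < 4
[1, 2, 3]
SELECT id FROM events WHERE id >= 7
[7]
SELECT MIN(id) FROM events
1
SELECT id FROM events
[1, 2, 3, 4, 5, 6, 7]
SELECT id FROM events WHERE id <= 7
[1, 2, 3, 4, 5, 6, 7]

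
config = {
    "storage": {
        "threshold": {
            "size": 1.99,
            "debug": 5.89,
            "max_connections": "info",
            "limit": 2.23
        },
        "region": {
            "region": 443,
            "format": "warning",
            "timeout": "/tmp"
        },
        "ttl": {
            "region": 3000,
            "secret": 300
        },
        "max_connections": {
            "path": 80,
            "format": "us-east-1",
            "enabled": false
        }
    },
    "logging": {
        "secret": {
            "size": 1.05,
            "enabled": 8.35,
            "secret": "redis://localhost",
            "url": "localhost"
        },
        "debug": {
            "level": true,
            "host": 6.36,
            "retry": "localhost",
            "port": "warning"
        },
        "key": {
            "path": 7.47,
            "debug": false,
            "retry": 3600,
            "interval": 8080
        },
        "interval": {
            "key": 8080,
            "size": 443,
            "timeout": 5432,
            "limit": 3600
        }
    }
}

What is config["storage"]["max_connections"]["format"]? "us-east-1"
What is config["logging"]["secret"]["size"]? 1.05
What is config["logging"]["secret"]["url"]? "localhost"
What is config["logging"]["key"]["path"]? 7.47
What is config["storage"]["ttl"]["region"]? 3000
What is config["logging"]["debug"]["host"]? 6.36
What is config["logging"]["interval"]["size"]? 443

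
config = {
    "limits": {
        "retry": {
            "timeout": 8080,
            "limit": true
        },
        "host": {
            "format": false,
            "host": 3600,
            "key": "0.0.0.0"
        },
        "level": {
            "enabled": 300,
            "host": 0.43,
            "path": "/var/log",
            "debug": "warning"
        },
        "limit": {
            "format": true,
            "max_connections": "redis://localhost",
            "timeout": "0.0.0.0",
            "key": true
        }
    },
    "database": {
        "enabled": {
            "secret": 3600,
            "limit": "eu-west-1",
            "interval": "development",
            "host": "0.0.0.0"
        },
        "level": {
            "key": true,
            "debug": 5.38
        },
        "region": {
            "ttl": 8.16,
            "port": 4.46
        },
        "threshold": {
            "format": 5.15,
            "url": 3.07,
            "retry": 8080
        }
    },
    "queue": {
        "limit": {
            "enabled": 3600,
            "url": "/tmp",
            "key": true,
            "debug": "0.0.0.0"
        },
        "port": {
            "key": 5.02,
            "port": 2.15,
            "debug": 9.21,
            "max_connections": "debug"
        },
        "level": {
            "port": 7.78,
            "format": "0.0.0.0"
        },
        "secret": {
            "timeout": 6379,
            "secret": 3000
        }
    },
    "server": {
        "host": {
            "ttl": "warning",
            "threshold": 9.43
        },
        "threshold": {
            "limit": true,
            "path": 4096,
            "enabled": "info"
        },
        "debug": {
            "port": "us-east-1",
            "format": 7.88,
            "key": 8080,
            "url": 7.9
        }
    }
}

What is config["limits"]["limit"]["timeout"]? "0.0.0.0"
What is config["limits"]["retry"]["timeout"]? 8080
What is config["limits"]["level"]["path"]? "/var/log"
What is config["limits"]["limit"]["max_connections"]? "redis://localhost"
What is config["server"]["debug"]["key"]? 8080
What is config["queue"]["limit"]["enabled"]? 3600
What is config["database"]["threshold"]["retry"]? 8080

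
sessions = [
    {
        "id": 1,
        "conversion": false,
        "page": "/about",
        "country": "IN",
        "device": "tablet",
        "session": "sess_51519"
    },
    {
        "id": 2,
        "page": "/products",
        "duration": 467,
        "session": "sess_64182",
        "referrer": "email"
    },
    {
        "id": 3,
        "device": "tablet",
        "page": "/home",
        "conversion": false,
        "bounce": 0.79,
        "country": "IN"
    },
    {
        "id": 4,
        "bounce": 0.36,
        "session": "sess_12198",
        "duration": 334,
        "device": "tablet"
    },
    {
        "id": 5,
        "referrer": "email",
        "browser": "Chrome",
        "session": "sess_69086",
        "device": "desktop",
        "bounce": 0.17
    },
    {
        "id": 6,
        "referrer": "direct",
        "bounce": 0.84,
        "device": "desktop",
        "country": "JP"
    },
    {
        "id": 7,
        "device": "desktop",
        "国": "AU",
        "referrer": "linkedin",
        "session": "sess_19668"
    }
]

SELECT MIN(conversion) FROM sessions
False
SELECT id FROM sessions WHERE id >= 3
[3, 4, 5, 6, 7]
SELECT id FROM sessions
[1, 2, 3, 4, 5, 6, 7]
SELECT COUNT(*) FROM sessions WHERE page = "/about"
1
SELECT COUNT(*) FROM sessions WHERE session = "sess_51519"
1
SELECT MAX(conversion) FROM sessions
False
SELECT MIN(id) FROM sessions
1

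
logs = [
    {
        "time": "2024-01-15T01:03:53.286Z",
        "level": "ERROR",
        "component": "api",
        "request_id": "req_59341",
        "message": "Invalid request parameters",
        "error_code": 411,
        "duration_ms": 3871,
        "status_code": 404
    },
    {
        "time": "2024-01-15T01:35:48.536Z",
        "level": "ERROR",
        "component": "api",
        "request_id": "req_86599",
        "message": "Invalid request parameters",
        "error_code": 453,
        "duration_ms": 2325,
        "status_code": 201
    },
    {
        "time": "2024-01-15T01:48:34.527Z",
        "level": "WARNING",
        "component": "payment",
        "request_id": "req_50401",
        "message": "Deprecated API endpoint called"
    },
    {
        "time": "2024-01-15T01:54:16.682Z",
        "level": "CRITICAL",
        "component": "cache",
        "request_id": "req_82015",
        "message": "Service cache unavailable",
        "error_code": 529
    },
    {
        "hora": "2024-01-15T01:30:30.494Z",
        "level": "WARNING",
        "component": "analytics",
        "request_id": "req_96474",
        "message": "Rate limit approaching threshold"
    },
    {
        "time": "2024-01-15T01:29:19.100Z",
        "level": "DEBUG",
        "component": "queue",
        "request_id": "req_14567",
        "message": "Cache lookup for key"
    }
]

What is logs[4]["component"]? "analytics"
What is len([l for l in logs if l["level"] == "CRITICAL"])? 1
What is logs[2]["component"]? "payment"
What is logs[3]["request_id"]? "req_82015"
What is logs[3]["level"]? "CRITICAL"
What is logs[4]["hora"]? "2024-01-15T01:30:30.494Z"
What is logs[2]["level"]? "WARNING"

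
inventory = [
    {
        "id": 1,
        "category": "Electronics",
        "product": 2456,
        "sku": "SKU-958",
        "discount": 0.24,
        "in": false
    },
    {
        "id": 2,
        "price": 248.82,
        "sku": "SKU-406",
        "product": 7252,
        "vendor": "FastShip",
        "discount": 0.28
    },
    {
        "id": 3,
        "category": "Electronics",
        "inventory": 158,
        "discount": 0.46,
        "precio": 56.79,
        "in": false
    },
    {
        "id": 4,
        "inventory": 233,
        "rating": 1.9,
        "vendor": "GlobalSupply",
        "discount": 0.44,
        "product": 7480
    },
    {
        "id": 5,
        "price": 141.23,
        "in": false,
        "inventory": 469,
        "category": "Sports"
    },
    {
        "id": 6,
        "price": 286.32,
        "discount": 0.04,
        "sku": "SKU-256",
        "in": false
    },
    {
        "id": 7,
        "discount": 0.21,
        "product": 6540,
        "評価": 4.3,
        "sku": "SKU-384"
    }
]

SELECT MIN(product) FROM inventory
2456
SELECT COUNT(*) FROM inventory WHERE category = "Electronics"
2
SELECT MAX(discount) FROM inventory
0.46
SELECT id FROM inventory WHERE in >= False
[1, 3, 5, 6]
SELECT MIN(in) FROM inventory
False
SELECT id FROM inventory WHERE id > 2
[3, 4, 5, 6, 7]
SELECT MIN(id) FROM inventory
1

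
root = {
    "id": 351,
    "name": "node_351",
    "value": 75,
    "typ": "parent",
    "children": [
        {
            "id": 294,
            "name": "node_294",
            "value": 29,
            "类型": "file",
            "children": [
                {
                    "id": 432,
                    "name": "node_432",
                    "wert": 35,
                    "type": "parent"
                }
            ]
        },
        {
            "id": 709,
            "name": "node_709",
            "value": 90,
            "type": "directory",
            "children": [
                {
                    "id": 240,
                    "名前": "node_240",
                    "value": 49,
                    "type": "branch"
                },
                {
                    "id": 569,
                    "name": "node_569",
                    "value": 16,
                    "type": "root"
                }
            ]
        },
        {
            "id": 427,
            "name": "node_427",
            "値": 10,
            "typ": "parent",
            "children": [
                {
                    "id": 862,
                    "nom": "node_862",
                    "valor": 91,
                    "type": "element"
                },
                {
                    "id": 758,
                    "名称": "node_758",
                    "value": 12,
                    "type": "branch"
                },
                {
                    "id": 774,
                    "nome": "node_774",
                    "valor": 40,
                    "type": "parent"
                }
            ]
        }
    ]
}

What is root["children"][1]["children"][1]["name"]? "node_569"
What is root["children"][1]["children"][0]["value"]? 49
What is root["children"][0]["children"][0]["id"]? 432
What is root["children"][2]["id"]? 427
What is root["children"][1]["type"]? "directory"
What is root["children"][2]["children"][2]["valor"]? 40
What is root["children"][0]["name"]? "node_294"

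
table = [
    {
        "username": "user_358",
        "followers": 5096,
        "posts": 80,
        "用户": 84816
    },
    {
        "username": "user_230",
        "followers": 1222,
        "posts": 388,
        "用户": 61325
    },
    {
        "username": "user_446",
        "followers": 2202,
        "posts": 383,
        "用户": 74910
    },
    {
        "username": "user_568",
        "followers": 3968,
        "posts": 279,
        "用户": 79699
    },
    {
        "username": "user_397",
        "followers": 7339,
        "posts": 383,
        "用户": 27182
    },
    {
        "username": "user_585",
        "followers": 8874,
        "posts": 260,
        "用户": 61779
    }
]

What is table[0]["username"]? "user_358"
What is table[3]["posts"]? 279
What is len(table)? 6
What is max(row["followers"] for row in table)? 8874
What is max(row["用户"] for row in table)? 84816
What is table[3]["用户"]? 79699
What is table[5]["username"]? "user_585"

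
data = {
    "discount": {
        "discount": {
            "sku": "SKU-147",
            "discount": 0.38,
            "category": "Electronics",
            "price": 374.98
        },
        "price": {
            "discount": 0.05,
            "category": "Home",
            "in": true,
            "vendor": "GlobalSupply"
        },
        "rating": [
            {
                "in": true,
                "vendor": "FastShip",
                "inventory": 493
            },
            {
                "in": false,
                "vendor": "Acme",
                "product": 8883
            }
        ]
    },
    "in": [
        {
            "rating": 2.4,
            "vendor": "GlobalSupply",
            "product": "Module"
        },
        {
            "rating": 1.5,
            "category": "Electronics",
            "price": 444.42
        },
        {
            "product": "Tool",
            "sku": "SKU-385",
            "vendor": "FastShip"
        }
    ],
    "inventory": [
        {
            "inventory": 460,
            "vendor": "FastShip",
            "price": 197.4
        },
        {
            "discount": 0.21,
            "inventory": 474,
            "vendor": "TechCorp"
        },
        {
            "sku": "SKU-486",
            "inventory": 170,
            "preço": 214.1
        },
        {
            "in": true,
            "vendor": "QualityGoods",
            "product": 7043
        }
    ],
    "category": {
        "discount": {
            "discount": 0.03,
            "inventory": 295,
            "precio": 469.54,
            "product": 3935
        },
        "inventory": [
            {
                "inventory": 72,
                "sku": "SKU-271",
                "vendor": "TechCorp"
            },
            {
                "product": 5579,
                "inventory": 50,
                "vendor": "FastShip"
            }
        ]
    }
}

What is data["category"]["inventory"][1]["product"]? 5579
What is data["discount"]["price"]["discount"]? 0.05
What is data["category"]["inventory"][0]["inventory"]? 72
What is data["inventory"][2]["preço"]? 214.1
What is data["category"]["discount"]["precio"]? 469.54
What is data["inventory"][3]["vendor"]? "QualityGoods"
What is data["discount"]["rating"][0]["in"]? True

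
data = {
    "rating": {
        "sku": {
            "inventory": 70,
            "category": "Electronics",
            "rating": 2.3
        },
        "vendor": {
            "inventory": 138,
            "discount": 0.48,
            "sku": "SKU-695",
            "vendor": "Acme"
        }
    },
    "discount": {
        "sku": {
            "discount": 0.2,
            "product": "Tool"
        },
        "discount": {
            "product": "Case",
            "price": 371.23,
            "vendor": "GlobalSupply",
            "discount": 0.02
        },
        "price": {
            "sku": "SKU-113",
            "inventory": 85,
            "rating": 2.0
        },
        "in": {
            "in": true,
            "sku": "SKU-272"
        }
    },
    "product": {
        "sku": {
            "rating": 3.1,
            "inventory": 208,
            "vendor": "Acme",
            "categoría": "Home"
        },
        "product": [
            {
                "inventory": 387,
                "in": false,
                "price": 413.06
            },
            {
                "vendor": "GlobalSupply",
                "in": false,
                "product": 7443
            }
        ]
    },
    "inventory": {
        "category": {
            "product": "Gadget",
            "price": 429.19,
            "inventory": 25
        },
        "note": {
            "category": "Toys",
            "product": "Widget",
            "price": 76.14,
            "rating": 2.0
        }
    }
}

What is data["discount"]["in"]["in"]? True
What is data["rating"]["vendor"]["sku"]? "SKU-695"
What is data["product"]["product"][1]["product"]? 7443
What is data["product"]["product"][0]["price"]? 413.06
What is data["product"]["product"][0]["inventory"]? 387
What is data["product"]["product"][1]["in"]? False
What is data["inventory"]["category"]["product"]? "Gadget"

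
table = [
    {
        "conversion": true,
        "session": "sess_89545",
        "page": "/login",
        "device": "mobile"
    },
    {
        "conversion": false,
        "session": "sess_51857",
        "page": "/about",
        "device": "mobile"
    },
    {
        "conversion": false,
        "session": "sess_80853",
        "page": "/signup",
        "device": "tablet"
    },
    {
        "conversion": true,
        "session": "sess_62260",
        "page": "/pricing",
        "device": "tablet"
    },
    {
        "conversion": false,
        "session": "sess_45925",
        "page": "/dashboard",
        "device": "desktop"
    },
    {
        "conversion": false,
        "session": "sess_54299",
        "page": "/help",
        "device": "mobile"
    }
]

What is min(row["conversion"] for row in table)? False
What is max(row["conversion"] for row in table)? True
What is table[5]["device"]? "mobile"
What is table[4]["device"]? "desktop"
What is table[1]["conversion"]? False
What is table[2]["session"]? "sess_80853"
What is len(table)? 6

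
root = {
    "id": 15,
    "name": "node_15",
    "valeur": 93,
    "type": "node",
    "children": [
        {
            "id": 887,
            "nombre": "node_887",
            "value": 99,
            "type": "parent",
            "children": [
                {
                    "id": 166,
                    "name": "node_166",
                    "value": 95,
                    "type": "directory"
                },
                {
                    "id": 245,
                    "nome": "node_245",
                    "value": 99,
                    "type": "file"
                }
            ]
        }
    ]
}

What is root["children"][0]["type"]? "parent"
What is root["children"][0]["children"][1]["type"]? "file"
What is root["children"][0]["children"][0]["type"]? "directory"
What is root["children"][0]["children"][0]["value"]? 95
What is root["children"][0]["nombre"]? "node_887"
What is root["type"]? "node"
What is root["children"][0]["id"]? 887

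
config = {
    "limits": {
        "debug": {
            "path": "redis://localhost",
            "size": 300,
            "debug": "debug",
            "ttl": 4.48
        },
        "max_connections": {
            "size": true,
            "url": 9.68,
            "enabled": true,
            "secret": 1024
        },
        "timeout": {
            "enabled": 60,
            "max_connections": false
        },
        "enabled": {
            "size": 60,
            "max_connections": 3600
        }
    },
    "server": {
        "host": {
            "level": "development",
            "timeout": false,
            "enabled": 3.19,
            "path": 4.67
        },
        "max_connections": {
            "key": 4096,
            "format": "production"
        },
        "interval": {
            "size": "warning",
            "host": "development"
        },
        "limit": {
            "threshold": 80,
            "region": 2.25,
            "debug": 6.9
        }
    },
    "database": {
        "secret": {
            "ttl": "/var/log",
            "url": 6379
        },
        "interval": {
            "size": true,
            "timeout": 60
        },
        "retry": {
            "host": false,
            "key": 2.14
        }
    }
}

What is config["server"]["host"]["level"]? "development"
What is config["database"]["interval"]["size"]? True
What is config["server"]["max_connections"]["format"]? "production"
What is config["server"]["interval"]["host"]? "development"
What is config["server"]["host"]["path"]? 4.67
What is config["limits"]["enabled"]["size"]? 60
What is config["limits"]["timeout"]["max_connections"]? False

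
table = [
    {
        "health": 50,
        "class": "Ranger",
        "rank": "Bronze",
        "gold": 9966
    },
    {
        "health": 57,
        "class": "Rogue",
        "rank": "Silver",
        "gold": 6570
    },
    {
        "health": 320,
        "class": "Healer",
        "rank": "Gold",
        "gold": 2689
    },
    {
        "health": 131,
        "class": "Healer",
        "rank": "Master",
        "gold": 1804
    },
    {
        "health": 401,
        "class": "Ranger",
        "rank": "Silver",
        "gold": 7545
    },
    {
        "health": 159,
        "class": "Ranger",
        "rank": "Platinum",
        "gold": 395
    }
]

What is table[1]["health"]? 57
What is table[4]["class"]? "Ranger"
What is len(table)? 6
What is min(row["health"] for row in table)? 50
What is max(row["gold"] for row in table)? 9966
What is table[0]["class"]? "Ranger"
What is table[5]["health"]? 159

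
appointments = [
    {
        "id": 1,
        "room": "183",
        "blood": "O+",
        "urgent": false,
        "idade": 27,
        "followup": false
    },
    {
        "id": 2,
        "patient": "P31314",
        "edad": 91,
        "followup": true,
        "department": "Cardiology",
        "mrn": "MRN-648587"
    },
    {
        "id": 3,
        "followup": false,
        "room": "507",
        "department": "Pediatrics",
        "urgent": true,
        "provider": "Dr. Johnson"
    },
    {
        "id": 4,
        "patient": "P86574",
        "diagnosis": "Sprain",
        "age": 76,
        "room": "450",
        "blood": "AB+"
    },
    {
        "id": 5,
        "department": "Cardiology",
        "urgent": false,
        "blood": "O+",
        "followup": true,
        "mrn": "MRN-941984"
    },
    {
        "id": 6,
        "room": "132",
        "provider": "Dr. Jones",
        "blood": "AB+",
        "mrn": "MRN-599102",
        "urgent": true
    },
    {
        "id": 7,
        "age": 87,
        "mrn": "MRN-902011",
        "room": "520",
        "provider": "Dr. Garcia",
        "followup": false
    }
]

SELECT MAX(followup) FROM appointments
True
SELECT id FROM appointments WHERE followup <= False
[1, 3, 7]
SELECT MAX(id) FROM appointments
7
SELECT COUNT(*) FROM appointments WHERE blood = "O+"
2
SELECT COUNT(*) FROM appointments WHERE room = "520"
1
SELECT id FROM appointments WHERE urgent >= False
[1, 3, 5, 6]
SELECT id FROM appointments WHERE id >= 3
[3, 4, 5, 6, 7]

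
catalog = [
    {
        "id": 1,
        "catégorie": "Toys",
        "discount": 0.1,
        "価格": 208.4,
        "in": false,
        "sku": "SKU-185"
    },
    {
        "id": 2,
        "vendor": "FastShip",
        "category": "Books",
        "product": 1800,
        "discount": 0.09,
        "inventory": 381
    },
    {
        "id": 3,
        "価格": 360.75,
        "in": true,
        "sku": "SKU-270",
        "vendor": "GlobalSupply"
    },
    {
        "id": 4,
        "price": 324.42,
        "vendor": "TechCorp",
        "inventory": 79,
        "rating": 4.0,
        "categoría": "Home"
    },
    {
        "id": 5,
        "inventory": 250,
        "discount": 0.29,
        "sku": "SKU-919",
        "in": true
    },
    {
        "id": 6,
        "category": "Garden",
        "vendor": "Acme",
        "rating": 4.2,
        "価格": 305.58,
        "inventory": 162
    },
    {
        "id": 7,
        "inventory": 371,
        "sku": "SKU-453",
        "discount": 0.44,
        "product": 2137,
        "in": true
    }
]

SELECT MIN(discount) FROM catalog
0.09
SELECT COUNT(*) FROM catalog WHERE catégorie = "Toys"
1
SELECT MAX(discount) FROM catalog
0.44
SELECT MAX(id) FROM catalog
7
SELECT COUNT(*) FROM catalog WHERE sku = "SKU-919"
1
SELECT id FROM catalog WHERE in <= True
[1, 3, 5, 7]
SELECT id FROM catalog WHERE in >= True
[3, 5, 7]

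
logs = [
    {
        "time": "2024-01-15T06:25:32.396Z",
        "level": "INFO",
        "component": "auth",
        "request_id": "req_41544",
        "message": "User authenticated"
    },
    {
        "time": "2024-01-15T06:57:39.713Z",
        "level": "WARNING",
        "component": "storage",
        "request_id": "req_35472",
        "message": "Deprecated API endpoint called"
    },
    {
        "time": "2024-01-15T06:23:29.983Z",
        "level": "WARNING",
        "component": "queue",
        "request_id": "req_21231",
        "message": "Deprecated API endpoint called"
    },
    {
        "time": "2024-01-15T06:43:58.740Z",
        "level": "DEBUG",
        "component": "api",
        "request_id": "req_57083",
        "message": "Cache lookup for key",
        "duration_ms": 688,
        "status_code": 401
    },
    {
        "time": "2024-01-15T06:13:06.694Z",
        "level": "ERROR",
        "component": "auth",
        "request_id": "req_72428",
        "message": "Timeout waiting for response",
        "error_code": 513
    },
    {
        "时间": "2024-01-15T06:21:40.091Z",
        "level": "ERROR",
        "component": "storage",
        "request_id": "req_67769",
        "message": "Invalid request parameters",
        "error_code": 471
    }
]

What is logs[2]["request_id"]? "req_21231"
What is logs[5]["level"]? "ERROR"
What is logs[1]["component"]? "storage"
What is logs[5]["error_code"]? 471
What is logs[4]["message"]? "Timeout waiting for response"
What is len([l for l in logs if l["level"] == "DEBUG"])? 1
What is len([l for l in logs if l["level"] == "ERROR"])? 2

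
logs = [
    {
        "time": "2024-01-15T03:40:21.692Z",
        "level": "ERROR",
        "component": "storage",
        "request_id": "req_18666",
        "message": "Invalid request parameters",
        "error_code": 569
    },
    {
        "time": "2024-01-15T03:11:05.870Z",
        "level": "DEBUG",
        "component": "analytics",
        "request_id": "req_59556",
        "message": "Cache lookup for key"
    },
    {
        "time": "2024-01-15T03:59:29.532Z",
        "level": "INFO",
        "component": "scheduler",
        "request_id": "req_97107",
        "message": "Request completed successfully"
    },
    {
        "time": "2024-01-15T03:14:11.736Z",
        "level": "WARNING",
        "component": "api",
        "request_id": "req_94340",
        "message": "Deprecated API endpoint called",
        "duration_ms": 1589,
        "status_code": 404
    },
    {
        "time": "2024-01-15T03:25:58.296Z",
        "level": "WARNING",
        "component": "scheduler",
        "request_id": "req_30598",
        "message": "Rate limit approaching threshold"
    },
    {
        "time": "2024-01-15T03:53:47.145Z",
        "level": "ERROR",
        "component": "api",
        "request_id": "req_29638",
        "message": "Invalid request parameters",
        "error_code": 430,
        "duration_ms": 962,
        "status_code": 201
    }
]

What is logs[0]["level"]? "ERROR"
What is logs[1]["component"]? "analytics"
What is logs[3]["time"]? "2024-01-15T03:14:11.736Z"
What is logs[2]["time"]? "2024-01-15T03:59:29.532Z"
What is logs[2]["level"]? "INFO"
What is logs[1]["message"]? "Cache lookup for key"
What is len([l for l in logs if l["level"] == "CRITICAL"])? 0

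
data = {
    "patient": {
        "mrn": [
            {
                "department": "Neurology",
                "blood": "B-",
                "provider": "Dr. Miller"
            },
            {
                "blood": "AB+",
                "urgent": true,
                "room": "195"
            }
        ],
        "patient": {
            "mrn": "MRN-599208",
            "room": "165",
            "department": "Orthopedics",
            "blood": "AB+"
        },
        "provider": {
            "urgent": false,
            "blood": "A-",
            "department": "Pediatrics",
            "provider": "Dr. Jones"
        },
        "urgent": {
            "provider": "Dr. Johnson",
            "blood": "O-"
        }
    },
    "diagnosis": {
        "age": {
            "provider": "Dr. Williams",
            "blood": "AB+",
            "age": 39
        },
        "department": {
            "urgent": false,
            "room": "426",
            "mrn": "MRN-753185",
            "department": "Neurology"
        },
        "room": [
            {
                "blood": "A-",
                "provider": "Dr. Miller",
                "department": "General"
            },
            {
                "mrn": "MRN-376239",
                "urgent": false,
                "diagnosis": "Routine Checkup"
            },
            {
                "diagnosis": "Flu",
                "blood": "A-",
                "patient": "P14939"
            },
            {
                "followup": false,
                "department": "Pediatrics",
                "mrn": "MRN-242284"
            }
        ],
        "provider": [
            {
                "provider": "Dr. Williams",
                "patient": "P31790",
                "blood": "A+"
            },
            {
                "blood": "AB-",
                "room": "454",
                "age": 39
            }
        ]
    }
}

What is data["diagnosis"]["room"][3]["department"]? "Pediatrics"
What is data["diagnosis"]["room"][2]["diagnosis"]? "Flu"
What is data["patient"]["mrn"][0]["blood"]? "B-"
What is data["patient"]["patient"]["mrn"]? "MRN-599208"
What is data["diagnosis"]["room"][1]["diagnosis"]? "Routine Checkup"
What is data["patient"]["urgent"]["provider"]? "Dr. Johnson"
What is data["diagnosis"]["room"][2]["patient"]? "P14939"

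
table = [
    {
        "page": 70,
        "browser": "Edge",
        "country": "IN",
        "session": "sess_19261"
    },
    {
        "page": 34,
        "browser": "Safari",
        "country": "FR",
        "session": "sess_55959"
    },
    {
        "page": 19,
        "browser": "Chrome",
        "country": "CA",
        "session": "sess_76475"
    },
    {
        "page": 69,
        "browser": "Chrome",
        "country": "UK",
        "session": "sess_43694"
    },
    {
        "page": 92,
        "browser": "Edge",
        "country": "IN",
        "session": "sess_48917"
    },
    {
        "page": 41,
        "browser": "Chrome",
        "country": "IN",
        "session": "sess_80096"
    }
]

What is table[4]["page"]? 92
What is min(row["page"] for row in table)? 19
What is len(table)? 6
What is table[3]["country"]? "UK"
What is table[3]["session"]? "sess_43694"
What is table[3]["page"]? 69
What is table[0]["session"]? "sess_19261"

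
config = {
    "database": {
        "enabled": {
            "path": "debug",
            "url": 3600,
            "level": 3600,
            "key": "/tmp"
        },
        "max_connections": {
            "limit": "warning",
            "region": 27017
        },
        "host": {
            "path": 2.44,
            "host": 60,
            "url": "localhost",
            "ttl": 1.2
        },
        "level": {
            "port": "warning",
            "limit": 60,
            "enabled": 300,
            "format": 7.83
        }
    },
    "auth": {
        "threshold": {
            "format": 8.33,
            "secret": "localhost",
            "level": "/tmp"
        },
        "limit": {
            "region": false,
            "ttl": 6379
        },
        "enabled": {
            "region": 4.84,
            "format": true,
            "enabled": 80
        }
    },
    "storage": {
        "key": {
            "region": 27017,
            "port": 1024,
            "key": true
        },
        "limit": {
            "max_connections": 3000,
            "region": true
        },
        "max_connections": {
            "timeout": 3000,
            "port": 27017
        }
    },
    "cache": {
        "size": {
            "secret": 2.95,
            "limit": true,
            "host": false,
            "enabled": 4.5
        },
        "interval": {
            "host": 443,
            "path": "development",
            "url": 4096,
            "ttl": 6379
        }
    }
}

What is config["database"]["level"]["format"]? 7.83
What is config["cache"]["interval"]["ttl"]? 6379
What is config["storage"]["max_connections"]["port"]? 27017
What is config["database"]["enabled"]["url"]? 3600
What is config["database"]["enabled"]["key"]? "/tmp"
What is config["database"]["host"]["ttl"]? 1.2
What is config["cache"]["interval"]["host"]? 443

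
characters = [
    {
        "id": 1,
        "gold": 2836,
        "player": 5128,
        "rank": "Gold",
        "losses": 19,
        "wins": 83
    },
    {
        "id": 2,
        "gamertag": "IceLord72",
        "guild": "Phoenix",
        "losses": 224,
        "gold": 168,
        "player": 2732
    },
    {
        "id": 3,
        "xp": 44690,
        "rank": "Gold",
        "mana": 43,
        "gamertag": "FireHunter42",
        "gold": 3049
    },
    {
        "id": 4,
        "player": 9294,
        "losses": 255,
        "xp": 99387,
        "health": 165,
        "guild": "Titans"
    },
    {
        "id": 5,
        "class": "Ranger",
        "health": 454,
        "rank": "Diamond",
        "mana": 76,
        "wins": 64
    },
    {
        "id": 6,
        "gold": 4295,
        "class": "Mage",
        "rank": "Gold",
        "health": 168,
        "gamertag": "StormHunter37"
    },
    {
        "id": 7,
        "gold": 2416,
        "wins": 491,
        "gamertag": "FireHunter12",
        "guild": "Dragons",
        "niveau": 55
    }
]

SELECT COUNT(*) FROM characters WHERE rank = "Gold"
3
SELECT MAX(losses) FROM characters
255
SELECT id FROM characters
[1, 2, 3, 4, 5, 6, 7]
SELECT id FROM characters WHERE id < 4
[1, 2, 3]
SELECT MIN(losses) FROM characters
19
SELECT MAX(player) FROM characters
9294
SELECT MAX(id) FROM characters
7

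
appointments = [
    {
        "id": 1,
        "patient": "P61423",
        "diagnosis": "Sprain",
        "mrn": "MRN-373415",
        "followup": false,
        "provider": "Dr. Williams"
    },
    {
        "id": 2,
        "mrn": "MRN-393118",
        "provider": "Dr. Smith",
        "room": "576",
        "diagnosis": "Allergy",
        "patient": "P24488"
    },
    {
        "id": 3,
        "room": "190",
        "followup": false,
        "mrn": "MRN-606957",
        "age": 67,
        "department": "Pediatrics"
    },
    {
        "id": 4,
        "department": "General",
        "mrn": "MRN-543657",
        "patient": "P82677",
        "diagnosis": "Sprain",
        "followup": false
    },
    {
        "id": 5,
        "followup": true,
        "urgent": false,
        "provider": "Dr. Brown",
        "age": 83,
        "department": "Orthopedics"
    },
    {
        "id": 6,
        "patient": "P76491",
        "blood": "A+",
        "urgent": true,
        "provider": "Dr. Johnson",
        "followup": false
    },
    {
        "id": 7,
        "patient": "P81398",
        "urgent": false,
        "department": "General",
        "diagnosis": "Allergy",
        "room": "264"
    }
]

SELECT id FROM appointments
[1, 2, 3, 4, 5, 6, 7]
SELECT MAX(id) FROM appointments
7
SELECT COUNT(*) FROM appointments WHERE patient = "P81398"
1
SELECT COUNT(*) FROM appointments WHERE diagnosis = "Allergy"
2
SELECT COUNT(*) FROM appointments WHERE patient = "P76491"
1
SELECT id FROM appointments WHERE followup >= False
[1, 3, 4, 5, 6]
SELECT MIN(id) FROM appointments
1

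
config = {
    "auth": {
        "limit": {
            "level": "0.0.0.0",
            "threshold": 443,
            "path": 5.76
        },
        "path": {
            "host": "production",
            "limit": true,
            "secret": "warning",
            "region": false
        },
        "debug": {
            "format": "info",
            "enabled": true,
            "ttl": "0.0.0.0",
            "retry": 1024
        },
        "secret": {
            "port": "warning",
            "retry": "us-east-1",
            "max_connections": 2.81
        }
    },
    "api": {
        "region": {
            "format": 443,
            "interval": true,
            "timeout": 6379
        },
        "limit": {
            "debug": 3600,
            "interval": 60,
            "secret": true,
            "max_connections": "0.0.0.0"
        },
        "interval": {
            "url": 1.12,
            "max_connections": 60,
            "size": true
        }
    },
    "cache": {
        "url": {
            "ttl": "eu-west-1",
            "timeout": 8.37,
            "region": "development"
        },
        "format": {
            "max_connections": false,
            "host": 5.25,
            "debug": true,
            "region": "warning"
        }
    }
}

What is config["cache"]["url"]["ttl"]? "eu-west-1"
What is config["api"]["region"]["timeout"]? 6379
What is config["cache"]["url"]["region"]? "development"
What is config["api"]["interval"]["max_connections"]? 60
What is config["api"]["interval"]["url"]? 1.12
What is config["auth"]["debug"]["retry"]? 1024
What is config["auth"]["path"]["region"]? False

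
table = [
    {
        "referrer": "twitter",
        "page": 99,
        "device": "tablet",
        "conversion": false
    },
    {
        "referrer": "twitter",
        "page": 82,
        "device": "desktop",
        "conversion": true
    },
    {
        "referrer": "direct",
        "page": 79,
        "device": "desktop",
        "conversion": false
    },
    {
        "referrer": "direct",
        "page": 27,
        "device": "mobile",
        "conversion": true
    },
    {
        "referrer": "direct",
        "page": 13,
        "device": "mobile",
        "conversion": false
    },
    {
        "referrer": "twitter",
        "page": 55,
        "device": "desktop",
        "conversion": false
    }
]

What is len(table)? 6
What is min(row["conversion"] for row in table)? False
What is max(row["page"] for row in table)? 99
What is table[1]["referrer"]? "twitter"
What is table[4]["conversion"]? False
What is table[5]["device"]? "desktop"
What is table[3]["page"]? 27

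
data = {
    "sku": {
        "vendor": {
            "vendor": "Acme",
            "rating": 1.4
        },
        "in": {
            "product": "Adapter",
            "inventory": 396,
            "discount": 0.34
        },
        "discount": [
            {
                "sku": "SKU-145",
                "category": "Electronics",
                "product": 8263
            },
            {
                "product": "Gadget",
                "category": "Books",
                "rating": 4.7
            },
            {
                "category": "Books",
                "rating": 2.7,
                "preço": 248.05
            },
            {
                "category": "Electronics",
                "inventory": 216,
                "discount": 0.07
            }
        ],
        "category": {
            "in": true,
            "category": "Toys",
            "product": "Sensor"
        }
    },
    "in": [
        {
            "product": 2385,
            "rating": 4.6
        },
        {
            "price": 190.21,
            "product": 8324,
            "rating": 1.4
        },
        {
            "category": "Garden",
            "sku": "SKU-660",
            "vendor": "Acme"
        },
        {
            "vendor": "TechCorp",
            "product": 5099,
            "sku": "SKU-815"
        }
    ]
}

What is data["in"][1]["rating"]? 1.4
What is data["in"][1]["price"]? 190.21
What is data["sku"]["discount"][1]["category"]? "Books"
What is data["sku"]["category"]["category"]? "Toys"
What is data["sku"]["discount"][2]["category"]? "Books"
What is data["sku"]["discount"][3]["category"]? "Electronics"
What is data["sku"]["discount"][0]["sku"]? "SKU-145"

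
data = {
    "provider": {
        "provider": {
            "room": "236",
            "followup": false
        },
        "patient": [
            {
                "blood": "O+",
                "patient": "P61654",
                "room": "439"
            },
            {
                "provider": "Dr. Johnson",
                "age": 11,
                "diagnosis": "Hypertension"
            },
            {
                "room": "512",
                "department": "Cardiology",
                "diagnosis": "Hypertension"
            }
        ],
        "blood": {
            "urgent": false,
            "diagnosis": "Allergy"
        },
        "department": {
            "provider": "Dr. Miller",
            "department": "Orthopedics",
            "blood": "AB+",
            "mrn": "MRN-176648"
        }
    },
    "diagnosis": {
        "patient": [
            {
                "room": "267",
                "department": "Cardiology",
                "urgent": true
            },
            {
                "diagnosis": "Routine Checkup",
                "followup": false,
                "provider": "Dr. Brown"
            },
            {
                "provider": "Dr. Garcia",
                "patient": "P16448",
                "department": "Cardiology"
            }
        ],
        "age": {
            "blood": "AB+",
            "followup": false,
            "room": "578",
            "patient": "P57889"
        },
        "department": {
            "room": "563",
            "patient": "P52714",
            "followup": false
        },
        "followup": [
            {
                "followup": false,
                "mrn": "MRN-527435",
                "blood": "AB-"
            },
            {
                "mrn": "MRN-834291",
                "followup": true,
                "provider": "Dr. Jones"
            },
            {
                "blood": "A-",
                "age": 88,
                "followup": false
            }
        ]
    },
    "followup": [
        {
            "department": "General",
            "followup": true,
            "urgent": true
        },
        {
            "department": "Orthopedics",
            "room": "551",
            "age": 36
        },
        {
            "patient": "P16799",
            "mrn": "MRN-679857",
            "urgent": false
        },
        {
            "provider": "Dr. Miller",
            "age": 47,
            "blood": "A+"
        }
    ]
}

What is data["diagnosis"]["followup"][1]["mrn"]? "MRN-834291"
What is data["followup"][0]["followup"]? True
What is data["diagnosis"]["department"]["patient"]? "P52714"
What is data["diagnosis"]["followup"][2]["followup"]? False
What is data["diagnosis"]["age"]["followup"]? False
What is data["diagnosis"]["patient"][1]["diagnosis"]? "Routine Checkup"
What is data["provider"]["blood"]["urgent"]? False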